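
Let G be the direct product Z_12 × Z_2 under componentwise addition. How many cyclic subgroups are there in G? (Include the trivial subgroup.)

Each element a generates a cyclic subgroup ⟨a⟩; distinct elements may generate the same one (a cyclic group of order d has φ(d) generators).
Cyclic subgroups by order — order 1: 1; order 2: 3; order 3: 1; order 4: 2; order 6: 3; order 12: 2.
Total: 12.

12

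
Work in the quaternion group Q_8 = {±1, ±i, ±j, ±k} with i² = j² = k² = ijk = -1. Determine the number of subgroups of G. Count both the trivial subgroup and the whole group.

6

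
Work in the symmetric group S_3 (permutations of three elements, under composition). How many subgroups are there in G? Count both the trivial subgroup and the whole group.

6

|G| = 6, so by Lagrange every subgroup order divides 6. Divisors: 1, 2, 3, 6.
Subgroups by order — order 1: 1; order 2: 3; order 3: 1; order 6: 1.
Total: 1 + 3 + 1 + 1 = 6.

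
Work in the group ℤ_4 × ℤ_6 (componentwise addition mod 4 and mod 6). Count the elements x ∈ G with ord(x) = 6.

An element (a,b) has order lcm(ord(a), ord(b)); count pairs with lcm equal to 6.
Enumerating gives 6 such elements.

6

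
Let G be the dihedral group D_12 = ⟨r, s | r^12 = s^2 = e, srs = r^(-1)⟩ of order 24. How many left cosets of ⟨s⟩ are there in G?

|⟨s⟩| = 2 and |G| = 24.
By Lagrange, [G : H] = |G|/|H| = 24/2 = 12.

12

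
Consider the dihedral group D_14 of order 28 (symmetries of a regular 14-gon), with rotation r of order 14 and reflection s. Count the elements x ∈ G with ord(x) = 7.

The elements of order 7 are: r^2, r^4, r^6, r^8, r^10, r^12.
That's 6.

6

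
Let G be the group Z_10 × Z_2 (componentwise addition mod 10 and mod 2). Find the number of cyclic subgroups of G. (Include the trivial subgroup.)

8

Each element a generates a cyclic subgroup ⟨a⟩; distinct elements may generate the same one (a cyclic group of order d has φ(d) generators).
Cyclic subgroups by order — order 1: 1; order 2: 3; order 5: 1; order 10: 3.
Total: 8.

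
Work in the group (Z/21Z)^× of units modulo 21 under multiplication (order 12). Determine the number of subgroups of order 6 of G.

|G| = 12 and 6 | 12, so subgroups of order 6 are possible by Lagrange.
The subgroups of order 6 are: {1, 4, 10, 13, 16, 19}; {1, 2, 4, 8, 11, 16}; {1, 4, 5, 16, 17, 20}.
So G has 3 subgroups of order 6.

3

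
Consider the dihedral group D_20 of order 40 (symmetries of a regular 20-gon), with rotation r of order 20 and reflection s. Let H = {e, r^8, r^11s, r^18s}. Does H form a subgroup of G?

r^8 ∈ H but its inverse r^12 ∉ H, so H is not a subgroup.

No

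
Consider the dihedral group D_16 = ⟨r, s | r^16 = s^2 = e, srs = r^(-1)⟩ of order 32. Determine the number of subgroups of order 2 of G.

17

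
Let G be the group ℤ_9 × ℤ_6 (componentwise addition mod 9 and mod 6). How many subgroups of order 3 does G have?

4

|G| = 54 and 3 | 54, so subgroups of order 3 are possible by Lagrange.
The subgroups of order 3 are: {(0,0), (0,2), (0,4)}; {(0,0), (3,0), (6,0)}; {(0,0), (3,2), (6,4)}; {(0,0), (3,4), (6,2)}.
So G has 4 subgroups of order 3.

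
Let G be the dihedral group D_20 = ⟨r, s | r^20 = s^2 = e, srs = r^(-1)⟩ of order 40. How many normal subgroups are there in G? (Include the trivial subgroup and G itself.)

G has 48 subgroups. Checking conjugation-invariance by order — order 1: 1/1 normal; order 2: 1/21 normal; order 4: 1/11 normal; order 5: 1/1 normal; order 8: 0/5 normal; order 10: 1/5 normal; order 20: 3/3 normal; order 40: 1/1 normal.
Total normal subgroups: 9.

9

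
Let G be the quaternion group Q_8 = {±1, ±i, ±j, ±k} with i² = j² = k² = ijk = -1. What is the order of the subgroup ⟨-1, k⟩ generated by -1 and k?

|⟨-1⟩| = 2 and |⟨k⟩| = 4, so |H| is a multiple of lcm(2, 4) = 4 and divides |G| = 8.
Closing under the operation: H = {1, -1, k, -k}, so |H| = 4.

4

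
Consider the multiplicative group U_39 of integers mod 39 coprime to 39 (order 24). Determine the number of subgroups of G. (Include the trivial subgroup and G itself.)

|G| = 24, so by Lagrange every subgroup order divides 24. Divisors: 1, 2, 3, 4, 6, 8, 12, 24.
Subgroups by order — order 1: 1; order 2: 3; order 3: 1; order 4: 3; order 6: 3; order 8: 1; order 12: 3; order 24: 1.
Total: 1 + 3 + 1 + 3 + 3 + 1 + 3 + 1 = 16.

16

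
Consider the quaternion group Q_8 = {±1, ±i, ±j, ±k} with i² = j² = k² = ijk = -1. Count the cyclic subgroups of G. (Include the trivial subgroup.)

Each element a generates a cyclic subgroup ⟨a⟩; distinct elements may generate the same one (a cyclic group of order d has φ(d) generators).
Cyclic subgroups by order — order 1: 1; order 2: 1; order 4: 3.
Total: 5.

5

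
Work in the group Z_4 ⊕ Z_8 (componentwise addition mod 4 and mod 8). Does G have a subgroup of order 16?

Yes

16 | 32. A subgroup of order 16 is {(0,0), (0,1), (0,2), (0,3), (0,4), (0,5), (0,6), (0,7), (2,0), (2,1), (2,2), (2,3), (2,4), (2,5), (2,6), (2,7)}.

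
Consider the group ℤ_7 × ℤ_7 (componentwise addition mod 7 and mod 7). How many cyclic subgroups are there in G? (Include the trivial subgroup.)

9

A cyclic subgroup of order d is generated by each of its φ(d) elements of order d, so the cyclic subgroups of order d number (#elements of order d)/φ(d).
Cyclic subgroups by order — order 1: 1; order 7: 8.
Total: 9.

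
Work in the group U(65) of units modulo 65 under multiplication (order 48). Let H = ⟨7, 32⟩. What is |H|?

24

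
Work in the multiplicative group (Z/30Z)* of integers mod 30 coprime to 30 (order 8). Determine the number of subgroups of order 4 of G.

|G| = 8 and 4 | 8, so subgroups of order 4 are possible by Lagrange.
The subgroups of order 4 are: {1, 11, 19, 29}; {1, 7, 13, 19}; {1, 17, 19, 23}.
So G has 3 subgroups of order 4.

3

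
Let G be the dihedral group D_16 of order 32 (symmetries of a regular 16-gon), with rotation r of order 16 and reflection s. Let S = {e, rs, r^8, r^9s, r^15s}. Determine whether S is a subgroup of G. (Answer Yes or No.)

No

|S| = 5 does not divide |G| = 32, so by Lagrange S is not a subgroup.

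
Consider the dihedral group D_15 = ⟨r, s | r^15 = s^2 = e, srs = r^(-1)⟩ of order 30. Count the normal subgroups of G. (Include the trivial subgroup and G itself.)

G has 28 subgroups. Checking conjugation-invariance by order — order 1: 1/1 normal; order 2: 0/15 normal; order 3: 1/1 normal; order 5: 1/1 normal; order 6: 0/5 normal; order 10: 0/3 normal; order 15: 1/1 normal; order 30: 1/1 normal.
Total normal subgroups: 5.

5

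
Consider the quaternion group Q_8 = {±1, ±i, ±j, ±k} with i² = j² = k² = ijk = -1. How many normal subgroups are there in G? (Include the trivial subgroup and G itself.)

G has 6 subgroups. Checking conjugation-invariance by order — order 1: 1/1 normal; order 2: 1/1 normal; order 4: 3/3 normal; order 8: 1/1 normal.
Total normal subgroups: 6.

6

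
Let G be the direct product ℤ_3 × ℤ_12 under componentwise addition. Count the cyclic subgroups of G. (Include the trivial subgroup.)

15

A cyclic subgroup of order d is generated by each of its φ(d) elements of order d, so the cyclic subgroups of order d number (#elements of order d)/φ(d).
Cyclic subgroups by order — order 1: 1; order 2: 1; order 3: 4; order 4: 1; order 6: 4; order 12: 4.
Total: 15.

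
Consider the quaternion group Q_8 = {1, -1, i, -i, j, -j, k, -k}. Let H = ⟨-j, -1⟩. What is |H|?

4

|⟨-j⟩| = 4 and |⟨-1⟩| = 2, so |H| is a multiple of lcm(4, 2) = 4 and divides |G| = 8.
Closing under the operation: H = {1, -1, j, -j}, so |H| = 4.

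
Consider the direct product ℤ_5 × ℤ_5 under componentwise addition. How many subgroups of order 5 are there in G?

|G| = 25 and 5 | 25, so subgroups of order 5 are possible by Lagrange.
The subgroups of order 5 are: {(0,0), (0,1), (0,2), (0,3), (0,4)}; {(0,0), (1,0), (2,0), (3,0), (4,0)}; {(0,0), (1,1), (2,2), (3,3), (4,4)}; {(0,0), (1,2), (2,4), (3,1), (4,3)}; … (6 in all).
So G has 6 subgroups of order 5.

6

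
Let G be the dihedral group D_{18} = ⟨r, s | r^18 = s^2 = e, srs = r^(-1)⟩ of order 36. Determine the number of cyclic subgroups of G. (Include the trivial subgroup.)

24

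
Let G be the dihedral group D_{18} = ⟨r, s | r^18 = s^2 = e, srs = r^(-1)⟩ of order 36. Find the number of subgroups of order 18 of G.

3

|G| = 36 and 18 | 36, so subgroups of order 18 are possible by Lagrange.
The subgroups of order 18 are: {e, r, r^2, r^3, r^4, r^5, r^6, r^7, r^8, r^9, r^10, r^11, r^12, r^13, r^14, r^15, r^16, r^17}; {e, r^2, r^4, r^6, r^8, r^10, r^12, r^14, r^16, s, r^2s, r^4s, r^6s, r^8s, r^10s, r^12s, r^14s, r^16s}; {e, r^2, r^4, r^6, r^8, r^10, r^12, r^14, r^16, rs, r^3s, r^5s, r^7s, r^9s, r^11s, r^13s, r^15s, r^17s}.
So G has 3 subgroups of order 18.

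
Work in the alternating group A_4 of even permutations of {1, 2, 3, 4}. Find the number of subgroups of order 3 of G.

|G| = 12 and 3 | 12, so subgroups of order 3 are possible by Lagrange.
The subgroups of order 3 are: {e, (1 2 3), (1 3 2)}; {e, (1 2 4), (1 4 2)}; {e, (1 3 4), (1 4 3)}; {e, (2 3 4), (2 4 3)}.
So G has 4 subgroups of order 3.

4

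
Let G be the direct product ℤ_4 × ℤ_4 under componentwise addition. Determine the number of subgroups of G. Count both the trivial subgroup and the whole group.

15

|G| = 16, so by Lagrange every subgroup order divides 16. Divisors: 1, 2, 4, 8, 16.
Subgroups by order — order 1: 1; order 2: 3; order 4: 7; order 8: 3; order 16: 1.
Total: 1 + 3 + 7 + 3 + 1 = 15.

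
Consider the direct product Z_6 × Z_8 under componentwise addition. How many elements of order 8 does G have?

An element (a,b) has order lcm(ord(a), ord(b)); count pairs with lcm equal to 8.
Enumerating gives 8 such elements.

8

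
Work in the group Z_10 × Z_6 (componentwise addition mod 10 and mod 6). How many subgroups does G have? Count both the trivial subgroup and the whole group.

20

|G| = 60, so by Lagrange every subgroup order divides 60. Divisors: 1, 2, 3, 4, 5, 6, 10, 12, 15, 20, 30, 60.
Subgroups by order — order 1: 1; order 2: 3; order 3: 1; order 4: 1; order 5: 1; order 6: 3; order 10: 3; order 12: 1; order 15: 1; order 20: 1; order 30: 3; order 60: 1.
Total: 1 + 3 + 1 + 1 + 1 + 3 + 3 + 1 + 1 + 1 + 3 + 1 = 20.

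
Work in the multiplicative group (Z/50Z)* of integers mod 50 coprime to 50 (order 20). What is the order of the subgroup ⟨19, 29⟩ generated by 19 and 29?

10

|⟨19⟩| = 10 and |⟨29⟩| = 10, so |H| is a multiple of lcm(10, 10) = 10 and divides |G| = 20.
Closing under the operation: H = {1, 9, 11, 19, 21, 29, 31, 39, 41, 49}, so |H| = 10.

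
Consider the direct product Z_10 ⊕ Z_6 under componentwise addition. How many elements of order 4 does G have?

An element (a,b) has order lcm(ord(a), ord(b)); count pairs with lcm equal to 4.
Enumerating gives 0 such elements.

0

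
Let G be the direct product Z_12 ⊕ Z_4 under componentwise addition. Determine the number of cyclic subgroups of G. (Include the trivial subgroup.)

A cyclic subgroup of order d is generated by each of its φ(d) elements of order d, so the cyclic subgroups of order d number (#elements of order d)/φ(d).
Cyclic subgroups by order — order 1: 1; order 2: 3; order 3: 1; order 4: 6; order 6: 3; order 12: 6.
Total: 20.

20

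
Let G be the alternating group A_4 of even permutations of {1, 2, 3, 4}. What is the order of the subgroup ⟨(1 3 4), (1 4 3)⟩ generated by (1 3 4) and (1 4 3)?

|⟨(1 3 4)⟩| = 3 and |⟨(1 4 3)⟩| = 3, so |H| is a multiple of lcm(3, 3) = 3 and divides |G| = 12.
Closing under the operation: H = {e, (1 3 4), (1 4 3)}, so |H| = 3.

3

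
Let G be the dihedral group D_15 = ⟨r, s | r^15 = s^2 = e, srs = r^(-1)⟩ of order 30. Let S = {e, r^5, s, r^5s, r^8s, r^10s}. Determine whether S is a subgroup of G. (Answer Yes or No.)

No

r^5 ∈ S but its inverse r^10 ∉ S, so S is not a subgroup.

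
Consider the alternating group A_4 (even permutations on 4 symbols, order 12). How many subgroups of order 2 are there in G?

3

|G| = 12 and 2 | 12, so subgroups of order 2 are possible by Lagrange.
The subgroups of order 2 are: {e, (1 2)(3 4)}; {e, (1 3)(2 4)}; {e, (1 4)(2 3)}.
So G has 3 subgroups of order 2.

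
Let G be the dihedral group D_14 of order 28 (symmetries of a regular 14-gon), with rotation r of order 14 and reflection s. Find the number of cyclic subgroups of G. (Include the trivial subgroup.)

18

A cyclic subgroup of order d is generated by each of its φ(d) elements of order d, so the cyclic subgroups of order d number (#elements of order d)/φ(d).
Cyclic subgroups by order — order 1: 1; order 2: 15; order 7: 1; order 14: 1.
Total: 18.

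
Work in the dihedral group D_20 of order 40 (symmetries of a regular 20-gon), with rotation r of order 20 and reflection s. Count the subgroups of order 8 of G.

|G| = 40 and 8 | 40, so subgroups of order 8 are possible by Lagrange.
The subgroups of order 8 are: {e, r^5, r^10, r^15, s, r^5s, r^10s, r^15s}; {e, r^5, r^10, r^15, rs, r^6s, r^11s, r^16s}; {e, r^5, r^10, r^15, r^2s, r^7s, r^12s, r^17s}; {e, r^5, r^10, r^15, r^3s, r^8s, r^13s, r^18s}; … (5 in all).
So G has 5 subgroups of order 8.

5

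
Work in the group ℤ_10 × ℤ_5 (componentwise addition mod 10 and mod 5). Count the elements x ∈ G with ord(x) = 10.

An element (a,b) has order lcm(ord(a), ord(b)); count pairs with lcm equal to 10.
Enumerating gives 24 such elements.

24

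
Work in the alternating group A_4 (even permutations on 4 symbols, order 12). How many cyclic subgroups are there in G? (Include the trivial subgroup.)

Each element a generates a cyclic subgroup ⟨a⟩; distinct elements may generate the same one (a cyclic group of order d has φ(d) generators).
Cyclic subgroups by order — order 1: 1; order 2: 3; order 3: 4.
Total: 8.

8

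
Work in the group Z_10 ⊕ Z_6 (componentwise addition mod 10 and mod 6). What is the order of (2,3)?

10

The order of (2,3) in Z_10 × Z_6 is lcm(ord(2) in Z_10, ord(3) in Z_6).
ord(2) = 5 and ord(3) = 2, so |⟨(2,3)⟩| = lcm(5, 2) = 10.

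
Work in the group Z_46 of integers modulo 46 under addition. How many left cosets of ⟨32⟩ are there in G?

2

|⟨32⟩| = 23 and |G| = 46.
By Lagrange, [G : H] = |G|/|H| = 46/23 = 2.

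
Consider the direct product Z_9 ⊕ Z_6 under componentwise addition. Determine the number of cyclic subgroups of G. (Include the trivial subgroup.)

16

Group the elements of G by the cyclic subgroup they generate; each cyclic subgroup of order d accounts for φ(d) elements.
Cyclic subgroups by order — order 1: 1; order 2: 1; order 3: 4; order 6: 4; order 9: 3; order 18: 3.
Total: 16.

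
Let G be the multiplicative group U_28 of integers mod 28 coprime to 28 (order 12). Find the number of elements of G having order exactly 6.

6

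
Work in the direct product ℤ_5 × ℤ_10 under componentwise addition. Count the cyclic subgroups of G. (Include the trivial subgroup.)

14

Group the elements of G by the cyclic subgroup they generate; each cyclic subgroup of order d accounts for φ(d) elements.
Cyclic subgroups by order — order 1: 1; order 2: 1; order 5: 6; order 10: 6.
Total: 14.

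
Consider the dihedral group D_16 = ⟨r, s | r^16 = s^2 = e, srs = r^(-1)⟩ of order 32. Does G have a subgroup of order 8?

8 | 32. A subgroup of order 8 is {e, r^2, r^4, r^6, r^8, r^10, r^12, r^14}.

Yes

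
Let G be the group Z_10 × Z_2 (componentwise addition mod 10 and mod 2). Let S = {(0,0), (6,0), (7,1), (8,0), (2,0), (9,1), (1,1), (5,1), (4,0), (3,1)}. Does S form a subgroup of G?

Yes

|S| = 10 divides |G| = 20, consistent with Lagrange.
S contains the identity, every element's inverse is in S, and S is closed under +: it is a subgroup.
In fact S = ⟨(7,1)⟩.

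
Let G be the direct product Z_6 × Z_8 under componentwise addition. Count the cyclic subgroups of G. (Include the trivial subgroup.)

16

A cyclic subgroup of order d is generated by each of its φ(d) elements of order d, so the cyclic subgroups of order d number (#elements of order d)/φ(d).
Cyclic subgroups by order — order 1: 1; order 2: 3; order 3: 1; order 4: 2; order 6: 3; order 8: 2; order 12: 2; order 24: 2.
Total: 16.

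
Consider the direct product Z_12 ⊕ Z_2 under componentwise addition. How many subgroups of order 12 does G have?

|G| = 24 and 12 | 24, so subgroups of order 12 are possible by Lagrange.
The subgroups of order 12 are: {(0,0), (0,1), (2,0), (2,1), (4,0), (4,1), (6,0), (6,1), (8,0), (8,1), (10,0), (10,1)}; {(0,0), (1,0), (2,0), (3,0), (4,0), (5,0), (6,0), (7,0), (8,0), (9,0), (10,0), (11,0)}; {(0,0), (1,1), (2,0), (3,1), (4,0), (5,1), (6,0), (7,1), (8,0), (9,1), (10,0), (11,1)}.
So G has 3 subgroups of order 12.

3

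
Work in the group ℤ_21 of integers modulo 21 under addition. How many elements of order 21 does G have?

12

In a cyclic group of order 21, the number of elements of order d (for d | 21) is φ(d).
φ(21) = 12.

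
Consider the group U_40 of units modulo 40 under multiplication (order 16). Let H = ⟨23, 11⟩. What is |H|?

8

|⟨23⟩| = 4 and |⟨11⟩| = 2, so |H| is a multiple of lcm(4, 2) = 4 and divides |G| = 16.
Closing under the operation: H = {1, 7, 9, 11, 13, 19, 23, 37}, so |H| = 8.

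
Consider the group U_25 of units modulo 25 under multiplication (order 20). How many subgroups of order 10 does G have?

1

|G| = 20 and 10 | 20, so subgroups of order 10 are possible by Lagrange.
The subgroups of order 10 are: {1, 4, 6, 9, 11, 14, 16, 19, 21, 24}.
So G has 1 subgroup of order 10.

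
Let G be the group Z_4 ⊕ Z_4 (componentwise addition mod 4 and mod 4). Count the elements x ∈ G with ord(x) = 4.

An element (a,b) has order lcm(ord(a), ord(b)); count pairs with lcm equal to 4.
Enumerating gives 12 such elements.

12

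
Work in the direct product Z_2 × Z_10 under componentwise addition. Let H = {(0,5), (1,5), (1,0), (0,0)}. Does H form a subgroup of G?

|H| = 4 divides |G| = 20, consistent with Lagrange.
H contains the identity, every element's inverse is in H, and H is closed under +: it is a subgroup.

Yes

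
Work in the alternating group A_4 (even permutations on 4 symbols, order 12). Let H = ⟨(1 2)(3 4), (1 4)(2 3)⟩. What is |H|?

|⟨(1 2)(3 4)⟩| = 2 and |⟨(1 4)(2 3)⟩| = 2, so |H| is a multiple of lcm(2, 2) = 2 and divides |G| = 12.
Closing under the operation: H = {e, (1 2)(3 4), (1 3)(2 4), (1 4)(2 3)}, so |H| = 4.

4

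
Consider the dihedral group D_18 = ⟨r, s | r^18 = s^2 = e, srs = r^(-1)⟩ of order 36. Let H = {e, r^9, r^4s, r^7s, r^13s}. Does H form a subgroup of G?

No

|H| = 5 does not divide |G| = 36, so by Lagrange H is not a subgroup.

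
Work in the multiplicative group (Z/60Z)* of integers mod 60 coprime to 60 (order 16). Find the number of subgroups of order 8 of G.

|G| = 16 and 8 | 16, so subgroups of order 8 are possible by Lagrange.
The subgroups of order 8 are: {1, 11, 13, 23, 37, 47, 49, 59}; {1, 7, 11, 17, 43, 49, 53, 59}; {1, 11, 19, 29, 31, 41, 49, 59}; {1, 13, 17, 29, 37, 41, 49, 53}; … (7 in all).
So G has 7 subgroups of order 8.

7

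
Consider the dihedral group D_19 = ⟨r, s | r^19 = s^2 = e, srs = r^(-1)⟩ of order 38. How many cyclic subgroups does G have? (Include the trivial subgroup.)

21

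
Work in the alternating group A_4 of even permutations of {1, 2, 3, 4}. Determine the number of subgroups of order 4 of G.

|G| = 12 and 4 | 12, so subgroups of order 4 are possible by Lagrange.
The subgroups of order 4 are: {e, (1 2)(3 4), (1 3)(2 4), (1 4)(2 3)}.
So G has 1 subgroup of order 4.

1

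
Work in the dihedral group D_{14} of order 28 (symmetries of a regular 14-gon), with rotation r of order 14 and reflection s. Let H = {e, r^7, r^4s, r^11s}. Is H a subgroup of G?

Yes

|H| = 4 divides |G| = 28, consistent with Lagrange.
H contains the identity, every element's inverse is in H, and H is closed under ·: it is a subgroup.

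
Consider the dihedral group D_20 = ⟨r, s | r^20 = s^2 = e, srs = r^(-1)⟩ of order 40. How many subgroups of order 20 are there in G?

|G| = 40 and 20 | 40, so subgroups of order 20 are possible by Lagrange.
The subgroups of order 20 are: {e, r, r^2, r^3, r^4, r^5, r^6, r^7, r^8, r^9, r^10, r^11, r^12, r^13, r^14, r^15, r^16, r^17, r^18, r^19}; {e, r^2, r^4, r^6, r^8, r^10, r^12, r^14, r^16, r^18, s, r^2s, r^4s, r^6s, r^8s, r^10s, r^12s, r^14s, r^16s, r^18s}; {e, r^2, r^4, r^6, r^8, r^10, r^12, r^14, r^16, r^18, rs, r^3s, r^5s, r^7s, r^9s, r^11s, r^13s, r^15s, r^17s, r^19s}.
So G has 3 subgroups of order 20.

3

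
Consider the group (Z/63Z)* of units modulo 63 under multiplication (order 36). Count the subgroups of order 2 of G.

|G| = 36 and 2 | 36, so subgroups of order 2 are possible by Lagrange.
The subgroups of order 2 are: {1, 55}; {1, 62}; {1, 8}.
So G has 3 subgroups of order 2.

3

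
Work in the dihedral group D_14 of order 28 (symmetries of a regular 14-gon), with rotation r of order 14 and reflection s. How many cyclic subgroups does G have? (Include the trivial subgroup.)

18

Each element a generates a cyclic subgroup ⟨a⟩; distinct elements may generate the same one (a cyclic group of order d has φ(d) generators).
Cyclic subgroups by order — order 1: 1; order 2: 15; order 7: 1; order 14: 1.
Total: 18.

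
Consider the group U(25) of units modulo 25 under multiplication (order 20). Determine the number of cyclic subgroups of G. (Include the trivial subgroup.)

A cyclic subgroup of order d is generated by each of its φ(d) elements of order d, so the cyclic subgroups of order d number (#elements of order d)/φ(d).
Cyclic subgroups by order — order 1: 1; order 2: 1; order 4: 1; order 5: 1; order 10: 1; order 20: 1.
Total: 6.

6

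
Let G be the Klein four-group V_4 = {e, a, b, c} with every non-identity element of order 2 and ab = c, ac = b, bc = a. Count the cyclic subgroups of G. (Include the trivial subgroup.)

Each element a generates a cyclic subgroup ⟨a⟩; distinct elements may generate the same one (a cyclic group of order d has φ(d) generators).
Cyclic subgroups by order — order 1: 1; order 2: 3.
Total: 4.

4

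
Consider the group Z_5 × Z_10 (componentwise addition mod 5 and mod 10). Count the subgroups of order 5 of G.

6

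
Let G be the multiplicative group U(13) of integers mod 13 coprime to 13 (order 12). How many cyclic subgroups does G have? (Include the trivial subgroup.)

6

Group the elements of G by the cyclic subgroup they generate; each cyclic subgroup of order d accounts for φ(d) elements.
Cyclic subgroups by order — order 1: 1; order 2: 1; order 3: 1; order 4: 1; order 6: 1; order 12: 1.
Total: 6.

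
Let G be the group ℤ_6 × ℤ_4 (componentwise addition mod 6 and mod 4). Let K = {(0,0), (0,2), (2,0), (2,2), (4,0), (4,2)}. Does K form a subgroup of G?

Yes

|K| = 6 divides |G| = 24, consistent with Lagrange.
K contains the identity, every element's inverse is in K, and K is closed under +: it is a subgroup.
In fact K = ⟨(2,2)⟩.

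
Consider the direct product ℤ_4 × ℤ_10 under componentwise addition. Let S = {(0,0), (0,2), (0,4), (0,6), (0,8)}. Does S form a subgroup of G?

|S| = 5 divides |G| = 40, consistent with Lagrange.
S contains the identity, every element's inverse is in S, and S is closed under +: it is a subgroup.
In fact S = ⟨(0,2)⟩.

Yes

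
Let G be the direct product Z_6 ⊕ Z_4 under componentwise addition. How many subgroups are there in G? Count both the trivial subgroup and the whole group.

|G| = 24, so by Lagrange every subgroup order divides 24. Divisors: 1, 2, 3, 4, 6, 8, 12, 24.
Subgroups by order — order 1: 1; order 2: 3; order 3: 1; order 4: 3; order 6: 3; order 8: 1; order 12: 3; order 24: 1.
Total: 1 + 3 + 1 + 3 + 3 + 1 + 3 + 1 = 16.

16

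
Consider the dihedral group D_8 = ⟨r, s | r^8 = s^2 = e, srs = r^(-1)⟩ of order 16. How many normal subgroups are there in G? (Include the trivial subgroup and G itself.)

G has 19 subgroups. Checking conjugation-invariance by order — order 1: 1/1 normal; order 2: 1/9 normal; order 4: 1/5 normal; order 8: 3/3 normal; order 16: 1/1 normal.
Total normal subgroups: 7.

7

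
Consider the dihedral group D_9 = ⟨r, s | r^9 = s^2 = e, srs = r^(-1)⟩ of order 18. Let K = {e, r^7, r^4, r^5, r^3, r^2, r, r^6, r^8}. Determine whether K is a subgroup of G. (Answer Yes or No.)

Yes

|K| = 9 divides |G| = 18, consistent with Lagrange.
K contains the identity, every element's inverse is in K, and K is closed under ·: it is a subgroup.
In fact K = ⟨r^4⟩.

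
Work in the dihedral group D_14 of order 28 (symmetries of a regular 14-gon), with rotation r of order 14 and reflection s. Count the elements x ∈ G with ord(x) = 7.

6

The elements of order 7 are: r^2, r^4, r^6, r^8, r^10, r^12.
That's 6.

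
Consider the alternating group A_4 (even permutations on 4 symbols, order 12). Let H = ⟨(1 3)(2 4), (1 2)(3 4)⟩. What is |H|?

|⟨(1 3)(2 4)⟩| = 2 and |⟨(1 2)(3 4)⟩| = 2, so |H| is a multiple of lcm(2, 2) = 2 and divides |G| = 12.
Closing under the operation: H = {e, (1 2)(3 4), (1 3)(2 4), (1 4)(2 3)}, so |H| = 4.

4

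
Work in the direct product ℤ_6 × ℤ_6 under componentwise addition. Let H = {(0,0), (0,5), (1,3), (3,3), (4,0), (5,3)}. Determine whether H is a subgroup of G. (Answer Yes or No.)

No

(4,0) ∈ H but its inverse (2,0) ∉ H, so H is not a subgroup.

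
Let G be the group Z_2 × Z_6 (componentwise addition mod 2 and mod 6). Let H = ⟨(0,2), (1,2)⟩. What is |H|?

|⟨(0,2)⟩| = 3 and |⟨(1,2)⟩| = 6, so |H| is a multiple of lcm(3, 6) = 6 and divides |G| = 12.
Closing under the operation: H = {(0,0), (0,2), (0,4), (1,0), (1,2), (1,4)}, so |H| = 6.

6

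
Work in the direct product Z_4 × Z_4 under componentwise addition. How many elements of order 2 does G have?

3

An element (a,b) has order lcm(ord(a), ord(b)); count pairs with lcm equal to 2.
Enumerating gives 3 such elements.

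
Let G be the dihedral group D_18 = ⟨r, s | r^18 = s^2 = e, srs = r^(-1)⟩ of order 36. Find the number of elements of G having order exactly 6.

The elements of order 6 are: r^3, r^15.
That's 2.

2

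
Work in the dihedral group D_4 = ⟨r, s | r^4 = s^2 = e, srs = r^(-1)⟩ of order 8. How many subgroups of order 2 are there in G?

5

|G| = 8 and 2 | 8, so subgroups of order 2 are possible by Lagrange.
The subgroups of order 2 are: {e, r^2}; {e, r^2s}; {e, r^3s}; {e, rs}; … (5 in all).
So G has 5 subgroups of order 2.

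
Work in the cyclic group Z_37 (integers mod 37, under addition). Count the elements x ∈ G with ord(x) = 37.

36

In a cyclic group of order 37, the number of elements of order d (for d | 37) is φ(d).
φ(37) = 36.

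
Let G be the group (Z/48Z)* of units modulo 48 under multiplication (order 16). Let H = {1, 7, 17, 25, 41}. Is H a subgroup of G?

|H| = 5 does not divide |G| = 16, so by Lagrange H is not a subgroup.

No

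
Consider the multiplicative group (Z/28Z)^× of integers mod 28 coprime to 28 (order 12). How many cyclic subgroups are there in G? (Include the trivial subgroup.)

8

Group the elements of G by the cyclic subgroup they generate; each cyclic subgroup of order d accounts for φ(d) elements.
Cyclic subgroups by order — order 1: 1; order 2: 3; order 3: 1; order 6: 3.
Total: 8.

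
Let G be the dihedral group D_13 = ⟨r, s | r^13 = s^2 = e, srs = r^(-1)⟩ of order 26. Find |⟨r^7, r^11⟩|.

|⟨r^7⟩| = 13 and |⟨r^11⟩| = 13, so |H| is a multiple of lcm(13, 13) = 13 and divides |G| = 26.
Closing under the operation: H = {e, r, r^2, r^3, r^4, r^5, r^6, r^7, r^8, r^9, r^10, r^11, r^12}, so |H| = 13.

13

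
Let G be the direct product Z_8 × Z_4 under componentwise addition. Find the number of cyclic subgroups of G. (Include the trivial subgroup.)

14

A cyclic subgroup of order d is generated by each of its φ(d) elements of order d, so the cyclic subgroups of order d number (#elements of order d)/φ(d).
Cyclic subgroups by order — order 1: 1; order 2: 3; order 4: 6; order 8: 4.
Total: 14.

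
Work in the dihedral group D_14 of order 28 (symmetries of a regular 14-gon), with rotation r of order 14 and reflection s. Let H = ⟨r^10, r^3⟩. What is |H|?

14

|⟨r^10⟩| = 7 and |⟨r^3⟩| = 14, so |H| is a multiple of lcm(7, 14) = 14 and divides |G| = 28.
Closing under the operation: H = {e, r, r^2, r^3, r^4, r^5, r^6, r^7, r^8, r^9, r^10, r^11, r^12, r^13}, so |H| = 14.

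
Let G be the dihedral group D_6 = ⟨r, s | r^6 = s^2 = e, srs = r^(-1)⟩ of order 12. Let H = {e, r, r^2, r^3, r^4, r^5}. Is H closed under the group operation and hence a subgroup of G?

|H| = 6 divides |G| = 12, consistent with Lagrange.
H contains the identity, every element's inverse is in H, and H is closed under ·: it is a subgroup.
In fact H = ⟨r^5⟩.

Yes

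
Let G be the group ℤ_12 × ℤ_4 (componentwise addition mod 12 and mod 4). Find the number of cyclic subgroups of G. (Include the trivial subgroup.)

20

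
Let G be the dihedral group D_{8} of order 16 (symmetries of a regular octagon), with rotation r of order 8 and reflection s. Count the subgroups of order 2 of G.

9

|G| = 16 and 2 | 16, so subgroups of order 2 are possible by Lagrange.
The subgroups of order 2 are: {e, r^2s}; {e, r^3s}; {e, r^4}; {e, r^4s}; … (9 in all).
So G has 9 subgroups of order 2.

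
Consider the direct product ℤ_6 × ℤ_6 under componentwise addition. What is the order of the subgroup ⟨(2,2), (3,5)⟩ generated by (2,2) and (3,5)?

|⟨(2,2)⟩| = 3 and |⟨(3,5)⟩| = 6, so |H| is a multiple of lcm(3, 6) = 6 and divides |G| = 36.
Closing under the operation: H = {(0,0), (0,2), (0,4), (1,1), (1,3), (1,5), (2,0), (2,2), (2,4), (3,1), (3,3), (3,5), (4,0), (4,2), (4,4), (5,1), (5,3), (5,5)}, so |H| = 18.

18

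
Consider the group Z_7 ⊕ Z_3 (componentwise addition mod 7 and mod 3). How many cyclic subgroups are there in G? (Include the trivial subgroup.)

4

A cyclic subgroup of order d is generated by each of its φ(d) elements of order d, so the cyclic subgroups of order d number (#elements of order d)/φ(d).
Cyclic subgroups by order — order 1: 1; order 3: 1; order 7: 1; order 21: 1.
Total: 4.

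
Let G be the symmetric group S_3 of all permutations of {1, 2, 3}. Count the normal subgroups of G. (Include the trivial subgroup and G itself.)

G has 6 subgroups. Checking conjugation-invariance by order — order 1: 1/1 normal; order 2: 0/3 normal; order 3: 1/1 normal; order 6: 1/1 normal.
Total normal subgroups: 3.

3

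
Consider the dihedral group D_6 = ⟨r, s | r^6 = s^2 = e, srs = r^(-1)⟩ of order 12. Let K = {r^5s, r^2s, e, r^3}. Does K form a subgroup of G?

Yes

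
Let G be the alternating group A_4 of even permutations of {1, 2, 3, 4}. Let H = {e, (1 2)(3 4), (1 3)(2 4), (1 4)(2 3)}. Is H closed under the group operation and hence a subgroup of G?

|H| = 4 divides |G| = 12, consistent with Lagrange.
H contains the identity, every element's inverse is in H, and H is closed under ∘: it is a subgroup.

Yes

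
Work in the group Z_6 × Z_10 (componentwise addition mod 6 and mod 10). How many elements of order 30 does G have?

24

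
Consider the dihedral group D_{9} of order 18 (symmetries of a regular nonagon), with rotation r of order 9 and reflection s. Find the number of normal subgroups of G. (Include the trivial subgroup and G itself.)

G has 16 subgroups. Checking conjugation-invariance by order — order 1: 1/1 normal; order 2: 0/9 normal; order 3: 1/1 normal; order 6: 0/3 normal; order 9: 1/1 normal; order 18: 1/1 normal.
Total normal subgroups: 4.

4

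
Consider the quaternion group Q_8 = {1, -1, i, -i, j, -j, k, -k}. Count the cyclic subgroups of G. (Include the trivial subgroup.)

Group the elements of G by the cyclic subgroup they generate; each cyclic subgroup of order d accounts for φ(d) elements.
Cyclic subgroups by order — order 1: 1; order 2: 1; order 4: 3.
Total: 5.

5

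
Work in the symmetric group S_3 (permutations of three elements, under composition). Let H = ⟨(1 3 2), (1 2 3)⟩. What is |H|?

|⟨(1 3 2)⟩| = 3 and |⟨(1 2 3)⟩| = 3, so |H| is a multiple of lcm(3, 3) = 3 and divides |G| = 6.
Closing under the operation: H = {e, (1 2 3), (1 3 2)}, so |H| = 3.

3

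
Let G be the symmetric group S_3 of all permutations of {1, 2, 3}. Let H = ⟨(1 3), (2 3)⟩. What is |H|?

|⟨(1 3)⟩| = 2 and |⟨(2 3)⟩| = 2, so |H| is a multiple of lcm(2, 2) = 2 and divides |G| = 6.
Closing {(1 3), (2 3)} under the group operation gives all of G, so |H| = 6.

6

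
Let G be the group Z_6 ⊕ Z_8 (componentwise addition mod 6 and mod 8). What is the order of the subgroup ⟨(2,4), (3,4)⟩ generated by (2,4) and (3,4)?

|⟨(2,4)⟩| = 6 and |⟨(3,4)⟩| = 2, so |H| is a multiple of lcm(6, 2) = 6 and divides |G| = 48.
Closing under the operation: H = {(0,0), (0,4), (1,0), (1,4), (2,0), (2,4), (3,0), (3,4), (4,0), (4,4), (5,0), (5,4)}, so |H| = 12.

12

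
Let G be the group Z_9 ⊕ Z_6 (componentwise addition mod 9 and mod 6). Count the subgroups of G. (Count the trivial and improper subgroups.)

20

|G| = 54, so by Lagrange every subgroup order divides 54. Divisors: 1, 2, 3, 6, 9, 18, 27, 54.
Subgroups by order — order 1: 1; order 2: 1; order 3: 4; order 6: 4; order 9: 4; order 18: 4; order 27: 1; order 54: 1.
Total: 1 + 1 + 4 + 4 + 4 + 4 + 1 + 1 = 20.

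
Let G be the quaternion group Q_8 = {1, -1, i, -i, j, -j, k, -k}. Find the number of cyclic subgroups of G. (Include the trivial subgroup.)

Group the elements of G by the cyclic subgroup they generate; each cyclic subgroup of order d accounts for φ(d) elements.
Cyclic subgroups by order — order 1: 1; order 2: 1; order 4: 3.
Total: 5.

5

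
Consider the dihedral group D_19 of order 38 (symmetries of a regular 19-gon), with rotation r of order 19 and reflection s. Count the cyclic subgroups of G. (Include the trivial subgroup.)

A cyclic subgroup of order d is generated by each of its φ(d) elements of order d, so the cyclic subgroups of order d number (#elements of order d)/φ(d).
Cyclic subgroups by order — order 1: 1; order 2: 19; order 19: 1.
Total: 21.

21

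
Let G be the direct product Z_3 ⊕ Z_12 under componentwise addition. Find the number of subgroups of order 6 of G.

4

|G| = 36 and 6 | 36, so subgroups of order 6 are possible by Lagrange.
The subgroups of order 6 are: {(0,0), (0,2), (0,4), (0,6), (0,8), (0,10)}; {(0,0), (0,6), (1,0), (1,6), (2,0), (2,6)}; {(0,0), (0,6), (1,4), (1,10), (2,2), (2,8)}; {(0,0), (0,6), (1,2), (1,8), (2,4), (2,10)}.
So G has 4 subgroups of order 6.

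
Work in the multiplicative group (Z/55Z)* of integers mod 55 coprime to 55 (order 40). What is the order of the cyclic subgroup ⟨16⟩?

Compute successive powers of 16 mod 55: 16, 36, 26, 31, 1; 16^5 ≡ 1 (mod 55).
So |⟨16⟩| = 5.

5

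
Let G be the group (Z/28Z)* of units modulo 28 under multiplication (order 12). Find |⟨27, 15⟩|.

4

|⟨27⟩| = 2 and |⟨15⟩| = 2, so |H| is a multiple of lcm(2, 2) = 2 and divides |G| = 12.
Closing under the operation: H = {1, 13, 15, 27}, so |H| = 4.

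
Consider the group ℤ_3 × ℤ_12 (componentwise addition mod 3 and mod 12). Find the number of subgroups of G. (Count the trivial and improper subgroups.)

|G| = 36, so by Lagrange every subgroup order divides 36. Divisors: 1, 2, 3, 4, 6, 9, 12, 18, 36.
Subgroups by order — order 1: 1; order 2: 1; order 3: 4; order 4: 1; order 6: 4; order 9: 1; order 12: 4; order 18: 1; order 36: 1.
Total: 1 + 1 + 4 + 1 + 4 + 1 + 4 + 1 + 1 = 18.

18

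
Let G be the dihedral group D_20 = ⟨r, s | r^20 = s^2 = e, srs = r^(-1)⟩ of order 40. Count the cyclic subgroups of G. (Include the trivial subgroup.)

Each element a generates a cyclic subgroup ⟨a⟩; distinct elements may generate the same one (a cyclic group of order d has φ(d) generators).
Cyclic subgroups by order — order 1: 1; order 2: 21; order 4: 1; order 5: 1; order 10: 1; order 20: 1.
Total: 26.

26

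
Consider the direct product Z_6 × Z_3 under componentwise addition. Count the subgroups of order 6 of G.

|G| = 18 and 6 | 18, so subgroups of order 6 are possible by Lagrange.
The subgroups of order 6 are: {(0,0), (0,1), (0,2), (3,0), (3,1), (3,2)}; {(0,0), (1,0), (2,0), (3,0), (4,0), (5,0)}; {(0,0), (1,1), (2,2), (3,0), (4,1), (5,2)}; {(0,0), (1,2), (2,1), (3,0), (4,2), (5,1)}.
So G has 4 subgroups of order 6.

4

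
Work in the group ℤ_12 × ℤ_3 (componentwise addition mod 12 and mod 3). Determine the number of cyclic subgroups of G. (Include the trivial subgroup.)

Group the elements of G by the cyclic subgroup they generate; each cyclic subgroup of order d accounts for φ(d) elements.
Cyclic subgroups by order — order 1: 1; order 2: 1; order 3: 4; order 4: 1; order 6: 4; order 12: 4.
Total: 15.

15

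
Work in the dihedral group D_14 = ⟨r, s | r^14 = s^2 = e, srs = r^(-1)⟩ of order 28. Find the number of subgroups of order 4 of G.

|G| = 28 and 4 | 28, so subgroups of order 4 are possible by Lagrange.
The subgroups of order 4 are: {e, r^7, r^3s, r^10s}; {e, r^7, r^4s, r^11s}; {e, r^7, r^5s, r^12s}; {e, r^7, r^6s, r^13s}; … (7 in all).
So G has 7 subgroups of order 4.

7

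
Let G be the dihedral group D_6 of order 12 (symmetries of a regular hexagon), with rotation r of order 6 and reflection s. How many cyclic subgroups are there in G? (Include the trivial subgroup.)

10

Group the elements of G by the cyclic subgroup they generate; each cyclic subgroup of order d accounts for φ(d) elements.
Cyclic subgroups by order — order 1: 1; order 2: 7; order 3: 1; order 6: 1.
Total: 10.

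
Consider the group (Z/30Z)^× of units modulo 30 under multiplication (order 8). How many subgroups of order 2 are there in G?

3

|G| = 8 and 2 | 8, so subgroups of order 2 are possible by Lagrange.
The subgroups of order 2 are: {1, 11}; {1, 19}; {1, 29}.
So G has 3 subgroups of order 2.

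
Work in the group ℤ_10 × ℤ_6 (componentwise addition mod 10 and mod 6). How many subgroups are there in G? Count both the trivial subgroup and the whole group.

|G| = 60, so by Lagrange every subgroup order divides 60. Divisors: 1, 2, 3, 4, 5, 6, 10, 12, 15, 20, 30, 60.
Subgroups by order — order 1: 1; order 2: 3; order 3: 1; order 4: 1; order 5: 1; order 6: 3; order 10: 3; order 12: 1; order 15: 1; order 20: 1; order 30: 3; order 60: 1.
Total: 1 + 3 + 1 + 1 + 1 + 3 + 3 + 1 + 1 + 1 + 3 + 1 = 20.

20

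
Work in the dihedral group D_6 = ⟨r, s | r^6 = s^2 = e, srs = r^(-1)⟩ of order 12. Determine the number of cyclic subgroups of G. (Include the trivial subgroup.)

Group the elements of G by the cyclic subgroup they generate; each cyclic subgroup of order d accounts for φ(d) elements.
Cyclic subgroups by order — order 1: 1; order 2: 7; order 3: 1; order 6: 1.
Total: 10.

10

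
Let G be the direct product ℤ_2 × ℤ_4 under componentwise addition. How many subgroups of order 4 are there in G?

|G| = 8 and 4 | 8, so subgroups of order 4 are possible by Lagrange.
The subgroups of order 4 are: {(0,0), (0,1), (0,2), (0,3)}; {(0,0), (0,2), (1,0), (1,2)}; {(0,0), (0,2), (1,1), (1,3)}.
So G has 3 subgroups of order 4.

3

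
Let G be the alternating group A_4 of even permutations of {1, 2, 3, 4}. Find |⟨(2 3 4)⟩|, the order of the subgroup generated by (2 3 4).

3

Computing powers of (2 3 4): the smallest k with ((2 3 4))^k = e is k = 3.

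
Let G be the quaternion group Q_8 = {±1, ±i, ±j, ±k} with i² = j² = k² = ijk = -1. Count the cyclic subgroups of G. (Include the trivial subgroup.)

5

Group the elements of G by the cyclic subgroup they generate; each cyclic subgroup of order d accounts for φ(d) elements.
Cyclic subgroups by order — order 1: 1; order 2: 1; order 4: 3.
Total: 5.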